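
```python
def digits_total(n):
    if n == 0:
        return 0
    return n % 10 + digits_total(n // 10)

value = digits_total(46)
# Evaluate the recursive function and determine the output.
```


digits_total(46)
= 6 + digits_total(4)
= 6 + 4 + digits_total(0)
= 6 + 4 + 0
= 10


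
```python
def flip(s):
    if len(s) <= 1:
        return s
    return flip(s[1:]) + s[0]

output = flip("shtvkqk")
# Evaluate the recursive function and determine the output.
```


flip("shtvkqk")
= flip("htvkqk") + "s"
= flip("tvkqk") + "h" + "s"
= flip("vkqk") + "t" + "h" + "s"
= flip("kqk") + "v" + "t" + "h" + "s"
= flip("qk") + "k" + "v" + "t" + "h" + "s"
= flip("k") + "q" + "k" + "v" + "t" + "h" + "s"
= "k" + "q" + "k" + "v" + "t" + "h" + "s"
= "kqkvths"


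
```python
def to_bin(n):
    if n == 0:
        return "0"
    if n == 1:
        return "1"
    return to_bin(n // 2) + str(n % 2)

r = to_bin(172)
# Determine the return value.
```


to_bin(172)
= to_bin(86) + "0"
= to_bin(43) + "0" + "0"
= to_bin(21) + "1" + "0" + "0"
= to_bin(10) + "1" + "1" + "0" + "0"
= to_bin(5) + "0" + "1" + "1" + "0" + "0"
= to_bin(2) + "1" + "0" + "1" + "1" + "0" + "0"
= to_bin(1) + "0" + "1" + "0" + "1" + "1" + "0" + "0"
= "1" + "0" + "1" + "0" + "1" + "1" + "0" + "0"
= "10101100"


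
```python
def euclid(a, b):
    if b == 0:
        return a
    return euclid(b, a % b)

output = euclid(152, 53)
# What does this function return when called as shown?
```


euclid(152, 53)
= euclid(53, 152 % 53) = euclid(53, 46)
= euclid(46, 53 % 46) = euclid(46, 7)
= euclid(7, 46 % 7) = euclid(7, 4)
= euclid(4, 7 % 4) = euclid(4, 3)
= euclid(3, 4 % 3) = euclid(3, 1)
= euclid(1, 3 % 1) = euclid(1, 0)
b == 0, return a = 1


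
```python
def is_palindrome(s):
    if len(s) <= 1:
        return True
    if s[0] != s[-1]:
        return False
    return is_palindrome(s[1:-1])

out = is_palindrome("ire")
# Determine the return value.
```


is_palindrome("ire")
"ire": s[0]='i' != s[-1]='e' -> False
= False


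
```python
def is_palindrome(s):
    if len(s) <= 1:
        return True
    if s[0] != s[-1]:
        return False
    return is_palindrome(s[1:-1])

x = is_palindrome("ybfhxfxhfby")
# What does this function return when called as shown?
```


is_palindrome("ybfhxfxhfby")
"ybfhxfxhfby": s[0]='y' == s[-1]='y' -> is_palindrome("bfhxfxhfb")
"bfhxfxhfb": s[0]='b' == s[-1]='b' -> is_palindrome("fhxfxhf")
"fhxfxhf": s[0]='f' == s[-1]='f' -> is_palindrome("hxfxh")
"hxfxh": s[0]='h' == s[-1]='h' -> is_palindrome("xfx")
"xfx": s[0]='x' == s[-1]='x' -> is_palindrome("f")
"f": len <= 1 -> True
= True


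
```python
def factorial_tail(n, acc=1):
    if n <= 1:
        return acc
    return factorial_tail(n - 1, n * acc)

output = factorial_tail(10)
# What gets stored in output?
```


factorial_tail(10, 1)
= factorial_tail(9, 10 * 1) = factorial_tail(9, 10)
= factorial_tail(8, 9 * 10) = factorial_tail(8, 90)
= factorial_tail(7, 8 * 90) = factorial_tail(7, 720)
= factorial_tail(6, 7 * 720) = factorial_tail(6, 5040)
= factorial_tail(5, 6 * 5040) = factorial_tail(5, 30240)
= factorial_tail(4, 5 * 30240) = factorial_tail(4, 151200)
= factorial_tail(3, 4 * 151200) = factorial_tail(3, 604800)
= factorial_tail(2, 3 * 604800) = factorial_tail(2, 1814400)
= factorial_tail(1, 2 * 1814400) = factorial_tail(1, 3628800)
n <= 1, return acc = 3628800


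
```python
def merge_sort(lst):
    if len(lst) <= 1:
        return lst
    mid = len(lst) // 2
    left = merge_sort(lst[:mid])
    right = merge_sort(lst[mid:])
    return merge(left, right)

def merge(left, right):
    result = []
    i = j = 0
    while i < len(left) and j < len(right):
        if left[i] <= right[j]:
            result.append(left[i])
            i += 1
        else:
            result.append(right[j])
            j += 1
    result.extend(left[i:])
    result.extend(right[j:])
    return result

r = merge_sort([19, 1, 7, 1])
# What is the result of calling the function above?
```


merge_sort([19, 1, 7, 1])
Split into [19, 1] and [7, 1]
Left sorted: [1, 19]
Right sorted: [1, 7]
Merge [1, 19] and [1, 7]
= [1, 1, 7, 19]


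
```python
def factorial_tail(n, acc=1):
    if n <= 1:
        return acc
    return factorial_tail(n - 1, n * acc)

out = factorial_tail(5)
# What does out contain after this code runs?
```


factorial_tail(5, 1)
= factorial_tail(4, 5 * 1) = factorial_tail(4, 5)
= factorial_tail(3, 4 * 5) = factorial_tail(3, 20)
= factorial_tail(2, 3 * 20) = factorial_tail(2, 60)
= factorial_tail(1, 2 * 60) = factorial_tail(1, 120)
n <= 1, return acc = 120


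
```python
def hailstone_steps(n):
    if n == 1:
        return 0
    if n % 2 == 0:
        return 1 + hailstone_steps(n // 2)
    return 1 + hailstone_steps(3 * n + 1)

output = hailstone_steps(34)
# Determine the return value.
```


hailstone_steps(34)
34 is even -> hailstone_steps(17)
17 is odd -> 3*17+1 = 52 -> hailstone_steps(52)
52 is even -> hailstone_steps(26)
26 is even -> hailstone_steps(13)
13 is odd -> 3*13+1 = 40 -> hailstone_steps(40)
40 is even -> hailstone_steps(20)
20 is even -> hailstone_steps(10)
10 is even -> hailstone_steps(5)
5 is odd -> 3*5+1 = 16 -> hailstone_steps(16)
16 is even -> hailstone_steps(8)
8 is even -> hailstone_steps(4)
4 is even -> hailstone_steps(2)
2 is even -> hailstone_steps(1)
Reached 1 after 13 steps
= 13


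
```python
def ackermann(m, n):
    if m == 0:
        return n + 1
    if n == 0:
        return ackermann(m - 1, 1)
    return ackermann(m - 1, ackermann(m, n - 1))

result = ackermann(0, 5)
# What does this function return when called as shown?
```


ackermann(0, 5)
m == 0: return 5 + 1 = 6
= 6


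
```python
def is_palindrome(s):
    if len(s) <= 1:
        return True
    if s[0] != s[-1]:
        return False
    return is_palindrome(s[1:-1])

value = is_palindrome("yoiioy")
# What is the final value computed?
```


is_palindrome("yoiioy")
"yoiioy": s[0]='y' == s[-1]='y' -> is_palindrome("oiio")
"oiio": s[0]='o' == s[-1]='o' -> is_palindrome("ii")
"ii": s[0]='i' == s[-1]='i' -> is_palindrome("")
"": len <= 1 -> True
= True


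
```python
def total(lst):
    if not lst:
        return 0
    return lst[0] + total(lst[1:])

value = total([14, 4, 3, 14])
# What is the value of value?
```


total([14, 4, 3, 14])
= 14 + total([4, 3, 14])
= 14 + 4 + total([3, 14])
= 14 + 4 + 3 + total([14])
= 14 + 4 + 3 + 14 + total([])
= 14 + 4 + 3 + 14 + 0
= 35


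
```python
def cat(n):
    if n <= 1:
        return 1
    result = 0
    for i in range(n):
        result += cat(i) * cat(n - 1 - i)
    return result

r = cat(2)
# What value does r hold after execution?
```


cat(2)
= sum of cat(i) * cat(2-1-i) for i in 0..1
  cat(0)*cat(1) = 1*1 = 1
  cat(1)*cat(0) = 1*1 = 1
= 1 + 1
= 2


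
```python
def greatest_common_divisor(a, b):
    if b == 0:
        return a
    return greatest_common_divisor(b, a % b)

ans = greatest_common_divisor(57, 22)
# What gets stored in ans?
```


greatest_common_divisor(57, 22)
= greatest_common_divisor(22, 57 % 22) = greatest_common_divisor(22, 13)
= greatest_common_divisor(13, 22 % 13) = greatest_common_divisor(13, 9)
= greatest_common_divisor(9, 13 % 9) = greatest_common_divisor(9, 4)
= greatest_common_divisor(4, 9 % 4) = greatest_common_divisor(4, 1)
= greatest_common_divisor(1, 4 % 1) = greatest_common_divisor(1, 0)
b == 0, return a = 1


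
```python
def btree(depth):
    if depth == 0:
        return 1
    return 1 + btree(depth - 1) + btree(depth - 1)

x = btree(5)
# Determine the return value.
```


btree(5)
= 1 + btree(4) + btree(4)
= 1 + 2 * btree(4)
btree(k) = 2^(k+1) - 1
btree(0) = 1
btree(1) = 3
btree(2) = 7
btree(3) = 15
btree(4) = 31
btree(5) = 2^6 - 1 = 63


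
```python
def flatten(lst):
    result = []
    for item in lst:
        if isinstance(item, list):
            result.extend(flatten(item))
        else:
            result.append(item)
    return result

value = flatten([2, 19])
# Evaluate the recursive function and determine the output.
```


flatten([2, 19])
Processing each element:
  2 is not a list -> append 2
  19 is not a list -> append 19
= [2, 19]


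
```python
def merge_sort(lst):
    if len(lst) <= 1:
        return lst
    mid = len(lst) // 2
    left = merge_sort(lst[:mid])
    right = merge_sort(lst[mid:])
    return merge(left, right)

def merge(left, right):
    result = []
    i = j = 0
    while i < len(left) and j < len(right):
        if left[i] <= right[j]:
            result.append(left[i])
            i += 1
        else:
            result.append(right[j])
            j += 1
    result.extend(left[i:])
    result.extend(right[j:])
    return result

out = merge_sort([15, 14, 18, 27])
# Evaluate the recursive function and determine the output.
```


merge_sort([15, 14, 18, 27])
Split into [15, 14] and [18, 27]
Left sorted: [14, 15]
Right sorted: [18, 27]
Merge [14, 15] and [18, 27]
= [14, 15, 18, 27]


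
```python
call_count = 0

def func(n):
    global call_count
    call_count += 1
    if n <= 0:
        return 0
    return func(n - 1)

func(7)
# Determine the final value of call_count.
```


func(7) calls func(6) calls ... calls func(0)
Total calls: 7 + 1 (for base case) = 8


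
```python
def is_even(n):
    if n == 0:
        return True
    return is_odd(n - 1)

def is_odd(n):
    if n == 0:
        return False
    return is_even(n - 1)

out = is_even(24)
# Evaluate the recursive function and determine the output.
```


is_even(24)
= is_odd(23)
= is_even(22)
= is_odd(21)
= is_even(20)
= is_odd(19)
= is_even(18)
= is_odd(17)
= is_even(16)
= is_odd(15)
= is_even(14)
= is_odd(13)
= is_even(12)
= is_odd(11)
= is_even(10)
= is_odd(9)
= is_even(8)
= is_odd(7)
= is_even(6)
= is_odd(5)
= is_even(4)
= is_odd(3)
= is_even(2)
= is_odd(1)
= is_even(0)
n == 0: return True
= True


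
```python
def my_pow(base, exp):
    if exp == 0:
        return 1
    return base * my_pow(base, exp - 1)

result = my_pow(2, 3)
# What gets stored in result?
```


my_pow(2, 3)
= 2 * my_pow(2, 2)
= 2 * 2 * my_pow(2, 1)
= 2 * 2 * 2 * my_pow(2, 0)
= 2 * 2 * 2 * 1
= 8


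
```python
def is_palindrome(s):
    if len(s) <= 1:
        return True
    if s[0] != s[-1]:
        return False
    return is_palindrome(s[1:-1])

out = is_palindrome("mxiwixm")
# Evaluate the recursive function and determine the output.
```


is_palindrome("mxiwixm")
"mxiwixm": s[0]='m' == s[-1]='m' -> is_palindrome("xiwix")
"xiwix": s[0]='x' == s[-1]='x' -> is_palindrome("iwi")
"iwi": s[0]='i' == s[-1]='i' -> is_palindrome("w")
"w": len <= 1 -> True
= True


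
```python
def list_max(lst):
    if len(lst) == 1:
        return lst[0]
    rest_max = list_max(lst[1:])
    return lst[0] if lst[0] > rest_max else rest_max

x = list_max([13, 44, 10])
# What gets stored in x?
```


list_max([13, 44, 10])
= compare 13 with list_max([44, 10])
= compare 44 with list_max([10])
Base: list_max([10]) = 10
compare 44 with 10: max = 44
compare 13 with 44: max = 44
= 44


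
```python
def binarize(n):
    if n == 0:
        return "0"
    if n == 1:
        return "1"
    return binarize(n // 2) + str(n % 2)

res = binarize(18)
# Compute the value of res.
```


binarize(18)
= binarize(9) + "0"
= binarize(4) + "1" + "0"
= binarize(2) + "0" + "1" + "0"
= binarize(1) + "0" + "0" + "1" + "0"
= "1" + "0" + "0" + "1" + "0"
= "10010"


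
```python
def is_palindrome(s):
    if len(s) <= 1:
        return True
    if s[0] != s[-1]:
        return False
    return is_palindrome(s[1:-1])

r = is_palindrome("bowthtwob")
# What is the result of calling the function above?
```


is_palindrome("bowthtwob")
"bowthtwob": s[0]='b' == s[-1]='b' -> is_palindrome("owthtwo")
"owthtwo": s[0]='o' == s[-1]='o' -> is_palindrome("wthtw")
"wthtw": s[0]='w' == s[-1]='w' -> is_palindrome("tht")
"tht": s[0]='t' == s[-1]='t' -> is_palindrome("h")
"h": len <= 1 -> True
= True


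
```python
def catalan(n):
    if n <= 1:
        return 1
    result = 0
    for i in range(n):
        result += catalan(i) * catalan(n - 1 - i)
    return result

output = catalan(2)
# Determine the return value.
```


catalan(2)
= sum of catalan(i) * catalan(2-1-i) for i in 0..1
  catalan(0)*catalan(1) = 1*1 = 1
  catalan(1)*catalan(0) = 1*1 = 1
= 1 + 1
= 2


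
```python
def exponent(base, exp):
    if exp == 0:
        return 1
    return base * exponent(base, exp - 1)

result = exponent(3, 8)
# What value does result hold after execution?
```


exponent(3, 8)
= 3 * exponent(3, 7)
= 3 * 3 * exponent(3, 6)
= 3 * 3 * 3 * exponent(3, 5)
= 3 * 3 * 3 * 3 * exponent(3, 4)
= 3 * 3 * 3 * 3 * 3 * exponent(3, 3)
= 3 * 3 * 3 * 3 * 3 * 3 * exponent(3, 2)
= 3 * 3 * 3 * 3 * 3 * 3 * 3 * exponent(3, 1)
= 3 * 3 * 3 * 3 * 3 * 3 * 3 * 3 * exponent(3, 0)
= 3 * 3 * 3 * 3 * 3 * 3 * 3 * 3 * 1
= 6561


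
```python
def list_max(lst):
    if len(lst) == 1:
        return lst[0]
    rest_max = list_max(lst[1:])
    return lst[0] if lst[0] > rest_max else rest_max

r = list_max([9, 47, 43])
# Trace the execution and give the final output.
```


list_max([9, 47, 43])
= compare 9 with list_max([47, 43])
= compare 47 with list_max([43])
Base: list_max([43]) = 43
compare 47 with 43: max = 47
compare 9 with 47: max = 47
= 47


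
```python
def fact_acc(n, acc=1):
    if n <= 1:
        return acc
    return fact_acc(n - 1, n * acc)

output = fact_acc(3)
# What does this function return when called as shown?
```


fact_acc(3, 1)
= fact_acc(2, 3 * 1) = fact_acc(2, 3)
= fact_acc(1, 2 * 3) = fact_acc(1, 6)
n <= 1, return acc = 6


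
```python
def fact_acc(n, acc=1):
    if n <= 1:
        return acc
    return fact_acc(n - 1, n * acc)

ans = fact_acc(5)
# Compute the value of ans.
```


fact_acc(5, 1)
= fact_acc(4, 5 * 1) = fact_acc(4, 5)
= fact_acc(3, 4 * 5) = fact_acc(3, 20)
= fact_acc(2, 3 * 20) = fact_acc(2, 60)
= fact_acc(1, 2 * 60) = fact_acc(1, 120)
n <= 1, return acc = 120


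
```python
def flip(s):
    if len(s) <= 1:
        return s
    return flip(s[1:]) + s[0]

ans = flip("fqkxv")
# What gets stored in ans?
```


flip("fqkxv")
= flip("qkxv") + "f"
= flip("kxv") + "q" + "f"
= flip("xv") + "k" + "q" + "f"
= flip("v") + "x" + "k" + "q" + "f"
= "v" + "x" + "k" + "q" + "f"
= "vxkqf"


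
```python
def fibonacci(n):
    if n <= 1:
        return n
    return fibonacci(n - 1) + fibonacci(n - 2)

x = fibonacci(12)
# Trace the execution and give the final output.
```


fibonacci(12)
= fibonacci(11) + fibonacci(10)
= (fibonacci(10) + fibonacci(9)) + fibonacci(10)
Computing bottom-up: fibonacci(0)=0, fibonacci(1)=1, fibonacci(2)=1, fibonacci(3)=2, fibonacci(4)=3, fibonacci(5)=5, fibonacci(6)=8, fibonacci(7)=13, fibonacci(8)=21, fibonacci(9)=34, fibonacci(10)=55, fibonacci(11)=89, fibonacci(12)=144
= 144


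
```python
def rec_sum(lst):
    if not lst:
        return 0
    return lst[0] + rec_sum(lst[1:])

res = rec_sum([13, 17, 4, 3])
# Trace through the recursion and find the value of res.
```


rec_sum([13, 17, 4, 3])
= 13 + rec_sum([17, 4, 3])
= 13 + 17 + rec_sum([4, 3])
= 13 + 17 + 4 + rec_sum([3])
= 13 + 17 + 4 + 3 + rec_sum([])
= 13 + 17 + 4 + 3 + 0
= 37


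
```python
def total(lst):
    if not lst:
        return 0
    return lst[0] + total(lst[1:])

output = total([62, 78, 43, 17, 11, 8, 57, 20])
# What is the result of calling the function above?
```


total([62, 78, 43, 17, 11, 8, 57, 20])
= 62 + total([78, 43, 17, 11, 8, 57, 20])
= 62 + 78 + total([43, 17, 11, 8, 57, 20])
= 62 + 78 + 43 + total([17, 11, 8, 57, 20])
= 62 + 78 + 43 + 17 + total([11, 8, 57, 20])
= 62 + 78 + 43 + 17 + 11 + total([8, 57, 20])
= 62 + 78 + 43 + 17 + 11 + 8 + total([57, 20])
= 62 + 78 + 43 + 17 + 11 + 8 + 57 + total([20])
= 62 + 78 + 43 + 17 + 11 + 8 + 57 + 20 + total([])
= 62 + 78 + 43 + 17 + 11 + 8 + 57 + 20 + 0
= 296


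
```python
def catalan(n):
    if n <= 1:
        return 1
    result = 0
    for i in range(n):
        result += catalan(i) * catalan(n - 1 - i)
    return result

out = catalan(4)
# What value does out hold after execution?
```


catalan(4)
= sum of catalan(i) * catalan(4-1-i) for i in 0..3
First compute sub-values bottom-up:
  catalan(0) = 1, catalan(1) = 1
  catalan(2) = 1*1 + 1*1 = 2
  catalan(3) = 1*2 + 1*1 + 2*1 = 5
Now catalan(4):
  catalan(0)*catalan(3) = 1*5 = 5
  catalan(1)*catalan(2) = 1*2 = 2
  catalan(2)*catalan(1) = 2*1 = 2
  catalan(3)*catalan(0) = 5*1 = 5
= 5 + 2 + 2 + 5
= 14


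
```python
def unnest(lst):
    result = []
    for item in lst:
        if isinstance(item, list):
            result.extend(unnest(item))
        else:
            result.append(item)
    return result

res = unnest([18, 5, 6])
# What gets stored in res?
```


unnest([18, 5, 6])
Processing each element:
  18 is not a list -> append 18
  5 is not a list -> append 5
  6 is not a list -> append 6
= [18, 5, 6]


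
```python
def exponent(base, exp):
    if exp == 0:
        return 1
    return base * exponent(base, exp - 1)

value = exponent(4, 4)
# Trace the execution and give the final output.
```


exponent(4, 4)
= 4 * exponent(4, 3)
= 4 * 4 * exponent(4, 2)
= 4 * 4 * 4 * exponent(4, 1)
= 4 * 4 * 4 * 4 * exponent(4, 0)
= 4 * 4 * 4 * 4 * 1
= 256


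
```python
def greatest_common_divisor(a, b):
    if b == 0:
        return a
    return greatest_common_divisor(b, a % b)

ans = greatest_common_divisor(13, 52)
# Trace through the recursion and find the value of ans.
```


greatest_common_divisor(13, 52)
= greatest_common_divisor(52, 13 % 52) = greatest_common_divisor(52, 13)
= greatest_common_divisor(13, 52 % 13) = greatest_common_divisor(13, 0)
b == 0, return a = 13


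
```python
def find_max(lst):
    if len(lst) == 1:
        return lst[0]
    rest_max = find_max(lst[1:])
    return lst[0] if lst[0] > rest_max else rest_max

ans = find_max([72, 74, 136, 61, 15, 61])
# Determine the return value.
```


find_max([72, 74, 136, 61, 15, 61])
= compare 72 with find_max([74, 136, 61, 15, 61])
= compare 74 with find_max([136, 61, 15, 61])
= compare 136 with find_max([61, 15, 61])
= compare 61 with find_max([15, 61])
= compare 15 with find_max([61])
Base: find_max([61]) = 61
compare 15 with 61: max = 61
compare 61 with 61: max = 61
compare 136 with 61: max = 136
compare 74 with 136: max = 136
compare 72 with 136: max = 136
= 136


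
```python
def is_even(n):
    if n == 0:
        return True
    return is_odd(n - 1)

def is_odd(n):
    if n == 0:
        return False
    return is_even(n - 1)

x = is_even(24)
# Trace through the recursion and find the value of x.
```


is_even(24)
= is_odd(23)
= is_even(22)
= is_odd(21)
= is_even(20)
= is_odd(19)
= is_even(18)
= is_odd(17)
= is_even(16)
= is_odd(15)
= is_even(14)
= is_odd(13)
= is_even(12)
= is_odd(11)
= is_even(10)
= is_odd(9)
= is_even(8)
= is_odd(7)
= is_even(6)
= is_odd(5)
= is_even(4)
= is_odd(3)
= is_even(2)
= is_odd(1)
= is_even(0)
n == 0: return True
= True


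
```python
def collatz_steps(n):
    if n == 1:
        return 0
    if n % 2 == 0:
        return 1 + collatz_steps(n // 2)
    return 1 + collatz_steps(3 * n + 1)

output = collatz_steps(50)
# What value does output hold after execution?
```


collatz_steps(50)
50 is even -> collatz_steps(25)
25 is odd -> 3*25+1 = 76 -> collatz_steps(76)
76 is even -> collatz_steps(38)
38 is even -> collatz_steps(19)
19 is odd -> 3*19+1 = 58 -> collatz_steps(58)
58 is even -> collatz_steps(29)
29 is odd -> 3*29+1 = 88 -> collatz_steps(88)
88 is even -> collatz_steps(44)
44 is even -> collatz_steps(22)
22 is even -> collatz_steps(11)
11 is odd -> 3*11+1 = 34 -> collatz_steps(34)
34 is even -> collatz_steps(17)
17 is odd -> 3*17+1 = 52 -> collatz_steps(52)
52 is even -> collatz_steps(26)
26 is even -> collatz_steps(13)
13 is odd -> 3*13+1 = 40 -> collatz_steps(40)
40 is even -> collatz_steps(20)
20 is even -> collatz_steps(10)
10 is even -> collatz_steps(5)
5 is odd -> 3*5+1 = 16 -> collatz_steps(16)
16 is even -> collatz_steps(8)
8 is even -> collatz_steps(4)
4 is even -> collatz_steps(2)
2 is even -> collatz_steps(1)
Reached 1 after 24 steps
= 24


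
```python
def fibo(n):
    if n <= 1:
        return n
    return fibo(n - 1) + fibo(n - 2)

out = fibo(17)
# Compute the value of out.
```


fibo(17)
= fibo(16) + fibo(15)
= (fibo(15) + fibo(14)) + fibo(15)
Computing bottom-up: fibo(0)=0, fibo(1)=1, fibo(2)=1, fibo(3)=2, fibo(4)=3, fibo(5)=5, fibo(6)=8, fibo(7)=13, fibo(8)=21, fibo(9)=34, fibo(10)=55, fibo(11)=89, fibo(12)=144, fibo(13)=233, fibo(14)=377, fibo(15)=610, fibo(16)=987, fibo(17)=1597
= 1597


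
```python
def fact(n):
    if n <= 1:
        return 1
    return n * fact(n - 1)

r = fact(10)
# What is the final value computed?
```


fact(10)
= 10 * fact(9)
= 10 * 9 * fact(8)
= 10 * 9 * 8 * fact(7)
= 10 * 9 * 8 * 7 * fact(6)
= 10 * 9 * 8 * 7 * 6 * fact(5)
= 10 * 9 * 8 * 7 * 6 * 5 * fact(4)
= 10 * 9 * 8 * 7 * 6 * 5 * 4 * fact(3)
= 10 * 9 * 8 * 7 * 6 * 5 * 4 * 3 * fact(2)
= 10 * 9 * 8 * 7 * 6 * 5 * 4 * 3 * 2 * fact(1)
= 10 * 9 * 8 * 7 * 6 * 5 * 4 * 3 * 2 * 1
= 3628800


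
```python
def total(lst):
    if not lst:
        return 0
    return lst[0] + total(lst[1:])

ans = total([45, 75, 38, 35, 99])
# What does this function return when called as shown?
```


total([45, 75, 38, 35, 99])
= 45 + total([75, 38, 35, 99])
= 45 + 75 + total([38, 35, 99])
= 45 + 75 + 38 + total([35, 99])
= 45 + 75 + 38 + 35 + total([99])
= 45 + 75 + 38 + 35 + 99 + total([])
= 45 + 75 + 38 + 35 + 99 + 0
= 292


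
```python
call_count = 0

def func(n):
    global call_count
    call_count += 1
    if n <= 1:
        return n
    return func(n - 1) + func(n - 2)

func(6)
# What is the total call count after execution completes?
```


func(6) calls func(5) and func(4); each non-base call branches into two more.
Let C(k) = total number of calls made by func(k), including the call to func(k) itself.
Base cases: C(0) = 1, C(1) = 1
Recurrence: C(k) = 1 + C(k-1) + C(k-2)
  C(2) = 1 + C(1) + C(0) = 1 + 1 + 1 = 3
  C(3) = 1 + C(2) + C(1) = 1 + 3 + 1 = 5
  C(4) = 1 + C(3) + C(2) = 1 + 5 + 3 = 9
  C(5) = 1 + C(4) + C(3) = 1 + 9 + 5 = 15
  C(6) = 1 + C(5) + C(4) = 1 + 15 + 9 = 25
Total calls = C(6) = 25


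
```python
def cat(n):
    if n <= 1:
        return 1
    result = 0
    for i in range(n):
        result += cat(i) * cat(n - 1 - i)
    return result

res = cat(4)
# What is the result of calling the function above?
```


cat(4)
= sum of cat(i) * cat(4-1-i) for i in 0..3
First compute sub-values bottom-up:
  cat(0) = 1, cat(1) = 1
  cat(2) = 1*1 + 1*1 = 2
  cat(3) = 1*2 + 1*1 + 2*1 = 5
Now cat(4):
  cat(0)*cat(3) = 1*5 = 5
  cat(1)*cat(2) = 1*2 = 2
  cat(2)*cat(1) = 2*1 = 2
  cat(3)*cat(0) = 5*1 = 5
= 5 + 2 + 2 + 5
= 14


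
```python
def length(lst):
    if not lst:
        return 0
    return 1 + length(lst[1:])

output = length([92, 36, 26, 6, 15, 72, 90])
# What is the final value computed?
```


length([92, 36, 26, 6, 15, 72, 90])
= 1 + length([36, 26, 6, 15, 72, 90])
= 1 + 1 + length([26, 6, 15, 72, 90])
= 1 + 1 + 1 + length([6, 15, 72, 90])
= 1 + 1 + 1 + 1 + length([15, 72, 90])
= 1 + 1 + 1 + 1 + 1 + length([72, 90])
= 1 + 1 + 1 + 1 + 1 + 1 + length([90])
= 1 + 1 + 1 + 1 + 1 + 1 + 1 + length([])
= 1 + 1 + 1 + 1 + 1 + 1 + 1 + 0
= 7


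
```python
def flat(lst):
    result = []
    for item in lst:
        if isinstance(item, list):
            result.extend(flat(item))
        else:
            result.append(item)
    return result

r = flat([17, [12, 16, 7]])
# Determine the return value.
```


flat([17, [12, 16, 7]])
Processing each element:
  17 is not a list -> append 17
  [12, 16, 7] is a list -> flat recursively -> [12, 16, 7]
= [17, 12, 16, 7]


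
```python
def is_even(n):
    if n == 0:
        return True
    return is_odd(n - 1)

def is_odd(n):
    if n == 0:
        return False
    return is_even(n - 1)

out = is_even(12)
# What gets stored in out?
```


is_even(12)
= is_odd(11)
= is_even(10)
= is_odd(9)
= is_even(8)
= is_odd(7)
= is_even(6)
= is_odd(5)
= is_even(4)
= is_odd(3)
= is_even(2)
= is_odd(1)
= is_even(0)
n == 0: return True
= True


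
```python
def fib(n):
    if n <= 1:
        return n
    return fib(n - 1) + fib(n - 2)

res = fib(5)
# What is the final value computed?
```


fib(5)
= fib(4) + fib(3)
= (fib(3) + fib(2)) + fib(3)
Computing bottom-up: fib(0)=0, fib(1)=1, fib(2)=1, fib(3)=2, fib(4)=3, fib(5)=5
= 5


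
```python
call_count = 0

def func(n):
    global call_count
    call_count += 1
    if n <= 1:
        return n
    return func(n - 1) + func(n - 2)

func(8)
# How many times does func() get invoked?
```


func(8) calls func(7) and func(6); each non-base call branches into two more.
Let C(k) = total number of calls made by func(k), including the call to func(k) itself.
Base cases: C(0) = 1, C(1) = 1
Recurrence: C(k) = 1 + C(k-1) + C(k-2)
  C(2) = 1 + C(1) + C(0) = 1 + 1 + 1 = 3
  C(3) = 1 + C(2) + C(1) = 1 + 3 + 1 = 5
  C(4) = 1 + C(3) + C(2) = 1 + 5 + 3 = 9
  C(5) = 1 + C(4) + C(3) = 1 + 9 + 5 = 15
  C(6) = 1 + C(5) + C(4) = 1 + 15 + 9 = 25
  C(7) = 1 + C(6) + C(5) = 1 + 25 + 15 = 41
  C(8) = 1 + C(7) + C(6) = 1 + 41 + 25 = 67
Total calls = C(8) = 67


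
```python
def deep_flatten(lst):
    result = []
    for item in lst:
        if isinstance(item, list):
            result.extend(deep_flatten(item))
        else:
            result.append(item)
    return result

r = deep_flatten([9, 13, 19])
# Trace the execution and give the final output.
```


deep_flatten([9, 13, 19])
Processing each element:
  9 is not a list -> append 9
  13 is not a list -> append 13
  19 is not a list -> append 19
= [9, 13, 19]


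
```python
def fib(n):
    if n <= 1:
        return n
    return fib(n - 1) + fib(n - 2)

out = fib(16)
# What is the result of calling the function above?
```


fib(16)
= fib(15) + fib(14)
= (fib(14) + fib(13)) + fib(14)
Computing bottom-up: fib(0)=0, fib(1)=1, fib(2)=1, fib(3)=2, fib(4)=3, fib(5)=5, fib(6)=8, fib(7)=13, fib(8)=21, fib(9)=34, fib(10)=55, fib(11)=89, fib(12)=144, fib(13)=233, fib(14)=377, fib(15)=610, fib(16)=987
= 987


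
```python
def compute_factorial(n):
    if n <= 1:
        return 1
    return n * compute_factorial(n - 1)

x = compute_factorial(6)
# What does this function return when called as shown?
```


compute_factorial(6)
= 6 * compute_factorial(5)
= 6 * 5 * compute_factorial(4)
= 6 * 5 * 4 * compute_factorial(3)
= 6 * 5 * 4 * 3 * compute_factorial(2)
= 6 * 5 * 4 * 3 * 2 * compute_factorial(1)
= 6 * 5 * 4 * 3 * 2 * 1
= 720


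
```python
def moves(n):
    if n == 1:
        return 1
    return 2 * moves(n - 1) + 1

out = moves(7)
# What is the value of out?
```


moves(7)
= 2 * moves(6) + 1
= 2 * (2 * moves(5) + 1) + 1
= 2 * (2 * (2 * moves(4) + 1) + 1) + 1
= 2 * (2 * (2 * (2 * moves(3) + 1) + 1) + 1) + 1
= 2 * (2 * (2 * (2 * (2 * moves(2) + 1) + 1) + 1) + 1) + 1
= 2 * (2 * (2 * (2 * (2 * (2 * moves(1) + 1) + 1) + 1) + 1) + 1) + 1
Now compute bottom-up:
moves(1) = 1
moves(2) = 2 * 1 + 1 = 3
moves(3) = 2 * 3 + 1 = 7
moves(4) = 2 * 7 + 1 = 15
moves(5) = 2 * 15 + 1 = 31
moves(6) = 2 * 31 + 1 = 63
moves(7) = 2 * 63 + 1 = 127
= 127


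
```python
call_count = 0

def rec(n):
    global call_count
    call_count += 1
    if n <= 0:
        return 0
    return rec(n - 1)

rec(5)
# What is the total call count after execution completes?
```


rec(5) calls rec(4) calls ... calls rec(0)
Total calls: 5 + 1 (for base case) = 6


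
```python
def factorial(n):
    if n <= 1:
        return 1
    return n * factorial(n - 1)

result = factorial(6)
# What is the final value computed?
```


factorial(6)
= 6 * factorial(5)
= 6 * 5 * factorial(4)
= 6 * 5 * 4 * factorial(3)
= 6 * 5 * 4 * 3 * factorial(2)
= 6 * 5 * 4 * 3 * 2 * factorial(1)
= 6 * 5 * 4 * 3 * 2 * 1
= 720


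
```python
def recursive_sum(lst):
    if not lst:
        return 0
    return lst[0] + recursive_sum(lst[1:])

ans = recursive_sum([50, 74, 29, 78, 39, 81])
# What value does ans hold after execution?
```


recursive_sum([50, 74, 29, 78, 39, 81])
= 50 + recursive_sum([74, 29, 78, 39, 81])
= 50 + 74 + recursive_sum([29, 78, 39, 81])
= 50 + 74 + 29 + recursive_sum([78, 39, 81])
= 50 + 74 + 29 + 78 + recursive_sum([39, 81])
= 50 + 74 + 29 + 78 + 39 + recursive_sum([81])
= 50 + 74 + 29 + 78 + 39 + 81 + recursive_sum([])
= 50 + 74 + 29 + 78 + 39 + 81 + 0
= 351


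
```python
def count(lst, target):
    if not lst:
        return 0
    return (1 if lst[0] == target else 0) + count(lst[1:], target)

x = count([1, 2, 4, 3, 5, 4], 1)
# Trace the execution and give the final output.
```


count([1, 2, 4, 3, 5, 4], 1)
lst[0]=1 == 1: 1 + count([2, 4, 3, 5, 4], 1)
lst[0]=2 != 1: 0 + count([4, 3, 5, 4], 1)
lst[0]=4 != 1: 0 + count([3, 5, 4], 1)
lst[0]=3 != 1: 0 + count([5, 4], 1)
lst[0]=5 != 1: 0 + count([4], 1)
lst[0]=4 != 1: 0 + count([], 1)
= 1


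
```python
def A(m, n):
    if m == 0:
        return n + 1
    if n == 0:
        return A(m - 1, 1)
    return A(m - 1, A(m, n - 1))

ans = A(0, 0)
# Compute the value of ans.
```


A(0, 0)
m == 0: return 0 + 1 = 1
= 1


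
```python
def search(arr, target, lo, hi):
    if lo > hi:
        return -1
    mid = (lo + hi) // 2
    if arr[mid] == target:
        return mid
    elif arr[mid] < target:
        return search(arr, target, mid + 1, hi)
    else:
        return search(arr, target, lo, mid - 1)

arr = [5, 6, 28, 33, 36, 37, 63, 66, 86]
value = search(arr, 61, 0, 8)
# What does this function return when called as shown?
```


search(arr, 61, 0, 8)
lo=0, hi=8, mid=4, arr[mid]=36
36 < 61, search right half
lo=5, hi=8, mid=6, arr[mid]=63
63 > 61, search left half
lo=5, hi=5, mid=5, arr[mid]=37
37 < 61, search right half
lo > hi, target not found, return -1
= -1


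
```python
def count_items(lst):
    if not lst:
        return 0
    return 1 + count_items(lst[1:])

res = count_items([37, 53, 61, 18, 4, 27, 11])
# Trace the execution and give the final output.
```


count_items([37, 53, 61, 18, 4, 27, 11])
= 1 + count_items([53, 61, 18, 4, 27, 11])
= 1 + 1 + count_items([61, 18, 4, 27, 11])
= 1 + 1 + 1 + count_items([18, 4, 27, 11])
= 1 + 1 + 1 + 1 + count_items([4, 27, 11])
= 1 + 1 + 1 + 1 + 1 + count_items([27, 11])
= 1 + 1 + 1 + 1 + 1 + 1 + count_items([11])
= 1 + 1 + 1 + 1 + 1 + 1 + 1 + count_items([])
= 1 + 1 + 1 + 1 + 1 + 1 + 1 + 0
= 7


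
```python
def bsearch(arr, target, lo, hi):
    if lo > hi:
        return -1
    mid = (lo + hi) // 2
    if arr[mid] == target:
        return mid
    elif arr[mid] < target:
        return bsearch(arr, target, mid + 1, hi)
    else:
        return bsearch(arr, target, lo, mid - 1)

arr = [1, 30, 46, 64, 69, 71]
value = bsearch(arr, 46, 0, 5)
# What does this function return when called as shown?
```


bsearch(arr, 46, 0, 5)
lo=0, hi=5, mid=2, arr[mid]=46
arr[2] == 46, found at index 2
= 2


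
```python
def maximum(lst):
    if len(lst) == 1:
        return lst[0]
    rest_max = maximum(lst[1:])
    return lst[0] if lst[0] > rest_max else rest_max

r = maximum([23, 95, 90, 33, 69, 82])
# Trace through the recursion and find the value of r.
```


maximum([23, 95, 90, 33, 69, 82])
= compare 23 with maximum([95, 90, 33, 69, 82])
= compare 95 with maximum([90, 33, 69, 82])
= compare 90 with maximum([33, 69, 82])
= compare 33 with maximum([69, 82])
= compare 69 with maximum([82])
Base: maximum([82]) = 82
compare 69 with 82: max = 82
compare 33 with 82: max = 82
compare 90 with 82: max = 90
compare 95 with 90: max = 95
compare 23 with 95: max = 95
= 95


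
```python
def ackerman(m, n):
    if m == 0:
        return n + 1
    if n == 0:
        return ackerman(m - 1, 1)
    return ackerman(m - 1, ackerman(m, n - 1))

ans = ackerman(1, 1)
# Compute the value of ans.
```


ackerman(1, 1)
= ackerman(0, ackerman(1, 0))
First compute ackerman(1, 0) = 2
= ackerman(0, 2)
= 3


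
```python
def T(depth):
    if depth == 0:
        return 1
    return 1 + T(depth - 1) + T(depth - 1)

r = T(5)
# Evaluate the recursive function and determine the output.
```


T(5)
= 1 + T(4) + T(4)
= 1 + 2 * T(4)
T(k) = 2^(k+1) - 1
T(0) = 1
T(1) = 3
T(2) = 7
T(3) = 15
T(4) = 31
T(5) = 2^6 - 1 = 63


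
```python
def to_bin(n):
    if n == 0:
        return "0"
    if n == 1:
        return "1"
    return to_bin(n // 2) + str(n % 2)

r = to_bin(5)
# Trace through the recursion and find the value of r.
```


to_bin(5)
= to_bin(2) + "1"
= to_bin(1) + "0" + "1"
= "1" + "0" + "1"
= "101"


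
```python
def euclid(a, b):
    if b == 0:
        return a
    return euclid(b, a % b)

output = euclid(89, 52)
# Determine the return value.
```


euclid(89, 52)
= euclid(52, 89 % 52) = euclid(52, 37)
= euclid(37, 52 % 37) = euclid(37, 15)
= euclid(15, 37 % 15) = euclid(15, 7)
= euclid(7, 15 % 7) = euclid(7, 1)
= euclid(1, 7 % 1) = euclid(1, 0)
b == 0, return a = 1


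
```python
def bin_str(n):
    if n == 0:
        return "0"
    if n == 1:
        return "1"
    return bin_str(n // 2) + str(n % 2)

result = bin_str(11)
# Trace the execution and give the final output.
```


bin_str(11)
= bin_str(5) + "1"
= bin_str(2) + "1" + "1"
= bin_str(1) + "0" + "1" + "1"
= "1" + "0" + "1" + "1"
= "1011"


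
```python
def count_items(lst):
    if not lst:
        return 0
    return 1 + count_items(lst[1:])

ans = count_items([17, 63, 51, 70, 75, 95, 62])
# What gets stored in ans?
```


count_items([17, 63, 51, 70, 75, 95, 62])
= 1 + count_items([63, 51, 70, 75, 95, 62])
= 1 + 1 + count_items([51, 70, 75, 95, 62])
= 1 + 1 + 1 + count_items([70, 75, 95, 62])
= 1 + 1 + 1 + 1 + count_items([75, 95, 62])
= 1 + 1 + 1 + 1 + 1 + count_items([95, 62])
= 1 + 1 + 1 + 1 + 1 + 1 + count_items([62])
= 1 + 1 + 1 + 1 + 1 + 1 + 1 + count_items([])
= 1 + 1 + 1 + 1 + 1 + 1 + 1 + 0
= 7


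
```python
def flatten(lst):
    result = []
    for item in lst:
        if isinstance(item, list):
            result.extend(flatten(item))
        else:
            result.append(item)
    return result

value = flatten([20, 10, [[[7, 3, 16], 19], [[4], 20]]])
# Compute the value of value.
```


flatten([20, 10, [[[7, 3, 16], 19], [[4], 20]]])
Processing each element:
  20 is not a list -> append 20
  10 is not a list -> append 10
  [[[7, 3, 16], 19], [[4], 20]] is a list -> flatten recursively -> [7, 3, 16, 19, 4, 20]
= [20, 10, 7, 3, 16, 19, 4, 20]


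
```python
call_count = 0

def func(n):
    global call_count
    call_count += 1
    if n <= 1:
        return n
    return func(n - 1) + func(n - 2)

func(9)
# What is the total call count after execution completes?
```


func(9) calls func(8) and func(7); each non-base call branches into two more.
Let C(k) = total number of calls made by func(k), including the call to func(k) itself.
Base cases: C(0) = 1, C(1) = 1
Recurrence: C(k) = 1 + C(k-1) + C(k-2)
  C(2) = 1 + C(1) + C(0) = 1 + 1 + 1 = 3
  C(3) = 1 + C(2) + C(1) = 1 + 3 + 1 = 5
  C(4) = 1 + C(3) + C(2) = 1 + 5 + 3 = 9
  C(5) = 1 + C(4) + C(3) = 1 + 9 + 5 = 15
  C(6) = 1 + C(5) + C(4) = 1 + 15 + 9 = 25
  C(7) = 1 + C(6) + C(5) = 1 + 25 + 15 = 41
  C(8) = 1 + C(7) + C(6) = 1 + 41 + 25 = 67
  C(9) = 1 + C(8) + C(7) = 1 + 67 + 41 = 109
Total calls = C(9) = 109


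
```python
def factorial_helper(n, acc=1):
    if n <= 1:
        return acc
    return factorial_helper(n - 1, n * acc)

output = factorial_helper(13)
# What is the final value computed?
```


factorial_helper(13, 1)
= factorial_helper(12, 13 * 1) = factorial_helper(12, 13)
= factorial_helper(11, 12 * 13) = factorial_helper(11, 156)
= factorial_helper(10, 11 * 156) = factorial_helper(10, 1716)
= factorial_helper(9, 10 * 1716) = factorial_helper(9, 17160)
= factorial_helper(8, 9 * 17160) = factorial_helper(8, 154440)
= factorial_helper(7, 8 * 154440) = factorial_helper(7, 1235520)
= factorial_helper(6, 7 * 1235520) = factorial_helper(6, 8648640)
= factorial_helper(5, 6 * 8648640) = factorial_helper(5, 51891840)
= factorial_helper(4, 5 * 51891840) = factorial_helper(4, 259459200)
= factorial_helper(3, 4 * 259459200) = factorial_helper(3, 1037836800)
= factorial_helper(2, 3 * 1037836800) = factorial_helper(2, 3113510400)
= factorial_helper(1, 2 * 3113510400) = factorial_helper(1, 6227020800)
n <= 1, return acc = 6227020800


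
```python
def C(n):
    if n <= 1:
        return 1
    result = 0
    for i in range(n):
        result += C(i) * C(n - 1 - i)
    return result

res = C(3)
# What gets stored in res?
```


C(3)
= sum of C(i) * C(3-1-i) for i in 0..2
First compute sub-values bottom-up:
  C(0) = 1, C(1) = 1
  C(2) = 1*1 + 1*1 = 2
Now C(3):
  C(0)*C(2) = 1*2 = 2
  C(1)*C(1) = 1*1 = 1
  C(2)*C(0) = 2*1 = 2
= 2 + 1 + 2
= 5


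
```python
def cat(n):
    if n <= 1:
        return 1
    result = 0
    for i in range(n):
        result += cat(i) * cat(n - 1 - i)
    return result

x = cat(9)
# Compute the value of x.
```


cat(9)
= sum of cat(i) * cat(9-1-i) for i in 0..8
First compute sub-values bottom-up:
  cat(0) = 1, cat(1) = 1
  cat(2) = 1*1 + 1*1 = 2
  cat(3) = 1*2 + 1*1 + 2*1 = 5
  cat(4) = 1*5 + 1*2 + 2*1 + 5*1 = 14
  cat(5) = 1*14 + 1*5 + 2*2 + 5*1 + 14*1 = 42
  cat(6) = 1*42 + 1*14 + 2*5 + 5*2 + 14*1 + 42*1 = 132
  cat(7) = 1*132 + 1*42 + 2*14 + 5*5 + 14*2 + 42*1 + 132*1 = 429
  cat(8) = 1*429 + 1*132 + 2*42 + 5*14 + 14*5 + 42*2 + 132*1 + 429*1 = 1430
Now cat(9):
  cat(0)*cat(8) = 1*1430 = 1430
  cat(1)*cat(7) = 1*429 = 429
  cat(2)*cat(6) = 2*132 = 264
  cat(3)*cat(5) = 5*42 = 210
  cat(4)*cat(4) = 14*14 = 196
  cat(5)*cat(3) = 42*5 = 210
  cat(6)*cat(2) = 132*2 = 264
  cat(7)*cat(1) = 429*1 = 429
  cat(8)*cat(0) = 1430*1 = 1430
= 1430 + 429 + 264 + 210 + 196 + 210 + 264 + 429 + 1430
= 4862


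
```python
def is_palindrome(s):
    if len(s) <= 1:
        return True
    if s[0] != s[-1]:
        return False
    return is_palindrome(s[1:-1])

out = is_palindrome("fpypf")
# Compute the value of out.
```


is_palindrome("fpypf")
"fpypf": s[0]='f' == s[-1]='f' -> is_palindrome("pyp")
"pyp": s[0]='p' == s[-1]='p' -> is_palindrome("y")
"y": len <= 1 -> True
= True


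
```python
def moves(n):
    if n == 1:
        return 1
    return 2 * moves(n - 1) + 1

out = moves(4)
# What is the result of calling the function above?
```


moves(4)
= 2 * moves(3) + 1
= 2 * (2 * moves(2) + 1) + 1
= 2 * (2 * (2 * moves(1) + 1) + 1) + 1
Now compute bottom-up:
moves(1) = 1
moves(2) = 2 * 1 + 1 = 3
moves(3) = 2 * 3 + 1 = 7
moves(4) = 2 * 7 + 1 = 15
= 15


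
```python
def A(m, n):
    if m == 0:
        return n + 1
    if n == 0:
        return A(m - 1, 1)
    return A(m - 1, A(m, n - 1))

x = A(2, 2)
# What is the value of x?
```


A(2, 2)
= A(1, A(2, 1))
First compute A(2, 1) = 5
= A(1, 5)
= 7


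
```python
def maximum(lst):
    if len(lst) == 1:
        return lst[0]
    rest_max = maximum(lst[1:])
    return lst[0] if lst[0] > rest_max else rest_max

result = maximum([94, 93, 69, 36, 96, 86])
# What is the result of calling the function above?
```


maximum([94, 93, 69, 36, 96, 86])
= compare 94 with maximum([93, 69, 36, 96, 86])
= compare 93 with maximum([69, 36, 96, 86])
= compare 69 with maximum([36, 96, 86])
= compare 36 with maximum([96, 86])
= compare 96 with maximum([86])
Base: maximum([86]) = 86
compare 96 with 86: max = 96
compare 36 with 96: max = 96
compare 69 with 96: max = 96
compare 93 with 96: max = 96
compare 94 with 96: max = 96
= 96


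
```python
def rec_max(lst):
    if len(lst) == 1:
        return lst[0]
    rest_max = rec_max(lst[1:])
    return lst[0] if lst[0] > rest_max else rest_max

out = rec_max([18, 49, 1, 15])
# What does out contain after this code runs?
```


rec_max([18, 49, 1, 15])
= compare 18 with rec_max([49, 1, 15])
= compare 49 with rec_max([1, 15])
= compare 1 with rec_max([15])
Base: rec_max([15]) = 15
compare 1 with 15: max = 15
compare 49 with 15: max = 49
compare 18 with 49: max = 49
= 49


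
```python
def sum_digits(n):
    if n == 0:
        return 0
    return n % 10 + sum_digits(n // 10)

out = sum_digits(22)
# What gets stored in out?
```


sum_digits(22)
= 2 + sum_digits(2)
= 2 + 2 + sum_digits(0)
= 2 + 2 + 0
= 4


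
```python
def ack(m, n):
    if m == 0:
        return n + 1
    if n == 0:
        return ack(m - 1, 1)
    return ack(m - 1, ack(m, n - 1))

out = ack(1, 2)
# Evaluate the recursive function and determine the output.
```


ack(1, 2)
= ack(0, ack(1, 1))
First compute ack(1, 1) = 3
= ack(0, 3)
= 4
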